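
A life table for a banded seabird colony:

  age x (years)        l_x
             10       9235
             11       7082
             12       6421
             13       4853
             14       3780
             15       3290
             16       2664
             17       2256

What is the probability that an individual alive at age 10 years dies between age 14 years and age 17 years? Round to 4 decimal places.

This is the probability of reaching 14 but not 17, conditional on being alive at 10: (l_14 − l_17) / l_10.
= (3780 − 2256) / 9235 = 1524 / 9235 = 0.165024.

0.1650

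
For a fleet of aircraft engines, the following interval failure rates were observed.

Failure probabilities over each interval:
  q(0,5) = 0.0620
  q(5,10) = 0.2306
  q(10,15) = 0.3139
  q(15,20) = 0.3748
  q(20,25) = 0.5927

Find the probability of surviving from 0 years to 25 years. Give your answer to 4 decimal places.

0.1261

Survival from 0 to 25 is the product of surviving each interval: (1 − 0.0620) × (1 − 0.2306) × (1 − 0.3139) × (1 − 0.3748) × (1 − 0.5927).
= 0.9380 × 0.7694 × 0.6861 × 0.6252 × 0.4073 = 0.126089.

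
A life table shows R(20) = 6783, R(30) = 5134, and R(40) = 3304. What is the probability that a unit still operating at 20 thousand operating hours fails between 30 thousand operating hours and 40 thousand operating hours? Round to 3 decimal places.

This is the probability of reaching 30 but not 40, conditional on being operational at 20: (R(30) − R(40)) / R(20).
= (5134 − 3304) / 6783 = 1830 / 6783 = 0.269792.

0.270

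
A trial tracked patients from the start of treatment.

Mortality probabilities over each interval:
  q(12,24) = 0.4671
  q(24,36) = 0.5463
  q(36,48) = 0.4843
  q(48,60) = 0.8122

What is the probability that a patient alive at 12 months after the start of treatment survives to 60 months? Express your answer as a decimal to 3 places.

0.023

P(survive 12→60) = (1 − 0.4671) × (1 − 0.5463) × (1 − 0.4843) × (1 − 0.8122).
= 0.5329 × 0.4537 × 0.5157 × 0.1878 = 0.023416.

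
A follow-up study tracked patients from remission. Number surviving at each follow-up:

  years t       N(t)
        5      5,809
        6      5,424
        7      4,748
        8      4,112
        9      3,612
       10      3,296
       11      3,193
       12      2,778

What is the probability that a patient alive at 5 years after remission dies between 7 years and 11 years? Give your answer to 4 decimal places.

0.2677

This is the probability of reaching 7 but not 11, conditional on being alive at 5: (N(7) − N(11)) / N(5).
= (4,748 − 3,193) / 5,809 = 1,555 / 5,809 = 0.267688.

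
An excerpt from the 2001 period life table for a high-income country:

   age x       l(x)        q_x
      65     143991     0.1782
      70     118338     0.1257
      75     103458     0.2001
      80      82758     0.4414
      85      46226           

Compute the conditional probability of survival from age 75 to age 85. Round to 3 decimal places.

The conditional survival probability is l(85)/l(75) = 46226/103458 = 0.446809.

0.447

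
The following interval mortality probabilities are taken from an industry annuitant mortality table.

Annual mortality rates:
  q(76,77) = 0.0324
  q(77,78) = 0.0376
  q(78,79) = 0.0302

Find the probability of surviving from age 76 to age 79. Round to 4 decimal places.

Chaining the interval survival probabilities: (1 − 0.0324) × (1 − 0.0376) × (1 − 0.0302).
= 0.9676 × 0.9624 × 0.9698 = 0.903095.

0.9031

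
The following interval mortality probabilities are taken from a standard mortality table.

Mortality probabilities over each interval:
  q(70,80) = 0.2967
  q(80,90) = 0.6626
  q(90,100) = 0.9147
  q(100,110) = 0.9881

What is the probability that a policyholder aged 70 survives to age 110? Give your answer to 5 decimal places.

0.00024

The overall survival probability is (1 − 0.2967) × (1 − 0.6626) × (1 − 0.9147) × (1 − 0.9881).
= 0.7033 × 0.3374 × 0.0853 × 0.0119 = 0.000241.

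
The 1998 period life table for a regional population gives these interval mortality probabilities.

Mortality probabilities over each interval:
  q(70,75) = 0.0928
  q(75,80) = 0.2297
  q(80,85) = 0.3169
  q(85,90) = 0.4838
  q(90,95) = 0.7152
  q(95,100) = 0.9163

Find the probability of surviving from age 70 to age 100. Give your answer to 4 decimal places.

The overall survival probability is (1 − 0.0928) × (1 − 0.2297) × (1 − 0.3169) × (1 − 0.4838) × (1 − 0.7152) × (1 − 0.9163).
= 0.9072 × 0.7703 × 0.6831 × 0.5162 × 0.2848 × 0.0837 = 0.005874.

0.0059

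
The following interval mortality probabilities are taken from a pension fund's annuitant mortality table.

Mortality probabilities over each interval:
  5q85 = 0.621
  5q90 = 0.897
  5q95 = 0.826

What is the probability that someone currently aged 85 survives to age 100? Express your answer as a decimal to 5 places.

0.00679

The overall survival probability is (1 − 0.621) × (1 − 0.897) × (1 − 0.826).
= 0.379 × 0.103 × 0.174 = 0.006792.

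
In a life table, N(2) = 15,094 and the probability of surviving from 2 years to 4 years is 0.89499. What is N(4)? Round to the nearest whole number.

N(4) = N(2) × p = 15,094 × 0.89499 = 13509.

13509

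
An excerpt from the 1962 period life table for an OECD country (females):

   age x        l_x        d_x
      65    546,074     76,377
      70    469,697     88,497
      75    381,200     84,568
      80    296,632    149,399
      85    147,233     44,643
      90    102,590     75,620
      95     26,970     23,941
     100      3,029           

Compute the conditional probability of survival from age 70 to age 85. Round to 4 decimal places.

The conditional survival probability is l_85/l_70 = 147,233/469,697 = 0.313464.

0.3135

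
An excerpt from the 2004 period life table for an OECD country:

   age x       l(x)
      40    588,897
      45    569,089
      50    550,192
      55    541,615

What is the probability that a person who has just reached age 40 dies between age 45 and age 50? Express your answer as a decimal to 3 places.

0.032

This is the probability of reaching 45 but not 50, conditional on being alive at 40: (l(45) − l(50)) / l(40).
= (569,089 − 550,192) / 588,897 = 18,897 / 588,897 = 0.032089.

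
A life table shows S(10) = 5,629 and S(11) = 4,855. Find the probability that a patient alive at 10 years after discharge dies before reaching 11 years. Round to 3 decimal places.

0.138

P(die before 11 | alive at 10) = 1 − S(11)/S(10) = 1 − 4,855/5,629 = (774)/5,629 = 0.137502.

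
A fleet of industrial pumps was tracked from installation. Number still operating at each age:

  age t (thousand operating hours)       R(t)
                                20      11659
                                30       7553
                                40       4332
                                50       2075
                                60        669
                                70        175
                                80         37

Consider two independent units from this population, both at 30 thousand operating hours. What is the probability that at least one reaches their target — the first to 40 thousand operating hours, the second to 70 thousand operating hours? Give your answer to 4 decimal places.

0.5834

p₁ = R(40)/R(30) = 4332/7553 = 0.573547; p₂ = R(70)/R(30) = 175/7553 = 0.023170.
P(at least one) = 1 − (1−p₁)(1−p₂) = 1 − 0.426453 × 0.976830 = 0.583428.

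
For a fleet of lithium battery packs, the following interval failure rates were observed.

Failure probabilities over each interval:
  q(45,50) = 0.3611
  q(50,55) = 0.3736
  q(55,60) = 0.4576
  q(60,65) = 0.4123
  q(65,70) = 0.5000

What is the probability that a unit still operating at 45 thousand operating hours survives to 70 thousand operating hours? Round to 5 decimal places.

0.06379

The overall survival probability is (1 − 0.3611) × (1 − 0.3736) × (1 − 0.4576) × (1 − 0.4123) × (1 − 0.5000).
= 0.6389 × 0.6264 × 0.5424 × 0.5877 × 0.5000 = 0.063787.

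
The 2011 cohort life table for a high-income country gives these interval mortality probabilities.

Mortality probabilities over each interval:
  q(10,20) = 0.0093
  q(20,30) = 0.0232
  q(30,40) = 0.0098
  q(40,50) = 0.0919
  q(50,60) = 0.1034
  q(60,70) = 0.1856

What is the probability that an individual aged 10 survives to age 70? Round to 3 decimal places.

The overall survival probability is (1 − 0.0093) × (1 − 0.0232) × (1 − 0.0098) × (1 − 0.0919) × (1 − 0.1034) × (1 − 0.1856).
= 0.9907 × 0.9768 × 0.9902 × 0.9081 × 0.8966 × 0.8144 = 0.635391.

0.635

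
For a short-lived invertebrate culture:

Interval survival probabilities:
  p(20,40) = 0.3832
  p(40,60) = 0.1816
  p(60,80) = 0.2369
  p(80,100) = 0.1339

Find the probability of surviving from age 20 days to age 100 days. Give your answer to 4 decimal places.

Chaining the interval survival probabilities: 0.3832 × 0.1816 × 0.2369 × 0.1339.
= 0.002207.

0.0022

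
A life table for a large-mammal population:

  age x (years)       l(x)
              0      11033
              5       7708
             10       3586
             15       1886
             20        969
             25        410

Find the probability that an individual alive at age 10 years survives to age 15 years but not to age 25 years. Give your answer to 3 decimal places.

0.412

This is the probability of reaching 15 but not 25, conditional on being alive at 10: (l(15) − l(25)) / l(10).
= (1886 − 410) / 3586 = 1476 / 3586 = 0.411601.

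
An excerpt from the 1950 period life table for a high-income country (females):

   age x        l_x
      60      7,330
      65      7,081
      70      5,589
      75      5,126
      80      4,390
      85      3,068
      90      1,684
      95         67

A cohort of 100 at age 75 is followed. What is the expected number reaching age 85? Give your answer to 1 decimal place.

The relevant probability is 3,068/5,126 = 0.598517.
Expected number = 100 × 0.598517 = 59.9.

59.9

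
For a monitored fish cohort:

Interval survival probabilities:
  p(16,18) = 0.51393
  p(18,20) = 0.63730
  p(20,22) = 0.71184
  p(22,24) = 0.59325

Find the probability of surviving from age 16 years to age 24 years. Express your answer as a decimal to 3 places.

0.138

P(survive 16→24) = 0.51393 × 0.63730 × 0.71184 × 0.59325.
= 0.138315.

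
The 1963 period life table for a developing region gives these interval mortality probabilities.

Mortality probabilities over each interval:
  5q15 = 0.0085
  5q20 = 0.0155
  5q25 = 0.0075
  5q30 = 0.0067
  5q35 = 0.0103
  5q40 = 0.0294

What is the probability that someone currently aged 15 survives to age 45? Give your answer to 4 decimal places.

0.9244

30p15 = (1 − 0.0085) × (1 − 0.0155) × (1 − 0.0075) × (1 − 0.0067) × (1 − 0.0103) × (1 − 0.0294).
= 0.9915 × 0.9845 × 0.9925 × 0.9933 × 0.9897 × 0.9706 = 0.924407.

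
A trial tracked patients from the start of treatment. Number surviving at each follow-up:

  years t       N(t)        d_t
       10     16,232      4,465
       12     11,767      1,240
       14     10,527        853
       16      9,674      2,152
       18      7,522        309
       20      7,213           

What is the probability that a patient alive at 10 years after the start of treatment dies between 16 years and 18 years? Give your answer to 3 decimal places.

0.133

This is the probability of reaching 16 but not 18, conditional on being alive at 10: (N(16) − N(18)) / N(10).
= (9,674 − 7,522) / 16,232 = 2,152 / 16,232 = 0.132578.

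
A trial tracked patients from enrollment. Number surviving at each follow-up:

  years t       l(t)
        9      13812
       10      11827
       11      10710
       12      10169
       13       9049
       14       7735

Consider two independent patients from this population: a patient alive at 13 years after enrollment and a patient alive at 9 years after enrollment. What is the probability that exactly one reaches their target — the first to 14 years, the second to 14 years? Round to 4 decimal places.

0.4574

p₁ = l(14)/l(13) = 7735/9049 = 0.854791; p₂ = l(14)/l(9) = 7735/13812 = 0.560020.
P(exactly one) = p₁(1−p₂) + (1−p₁)p₂ = 0.376091 + 0.081320 = 0.457411.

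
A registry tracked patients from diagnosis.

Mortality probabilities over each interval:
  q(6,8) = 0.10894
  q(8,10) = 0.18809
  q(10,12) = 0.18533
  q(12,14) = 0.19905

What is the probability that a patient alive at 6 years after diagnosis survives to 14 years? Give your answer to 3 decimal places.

0.472

P(survive 6→14) = (1 − 0.10894) × (1 − 0.18809) × (1 − 0.18533) × (1 − 0.19905).
= 0.89106 × 0.81191 × 0.81467 × 0.80095 = 0.472065.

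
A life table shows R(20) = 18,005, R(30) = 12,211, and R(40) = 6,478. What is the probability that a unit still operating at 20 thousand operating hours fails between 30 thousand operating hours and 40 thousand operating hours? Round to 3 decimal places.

0.318

This is the probability of reaching 30 but not 40, conditional on being operational at 20: (R(30) − R(40)) / R(20).
= (12,211 − 6,478) / 18,005 = 5,733 / 18,005 = 0.318412.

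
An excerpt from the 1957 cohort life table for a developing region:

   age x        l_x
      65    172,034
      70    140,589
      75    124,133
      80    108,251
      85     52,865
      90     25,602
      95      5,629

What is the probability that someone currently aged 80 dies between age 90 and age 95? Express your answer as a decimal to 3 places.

This is the probability of reaching 90 but not 95, conditional on being alive at 80: (l_90 − l_95) / l_80.
= (25,602 − 5,629) / 108,251 = 19,973 / 108,251 = 0.184506.

0.185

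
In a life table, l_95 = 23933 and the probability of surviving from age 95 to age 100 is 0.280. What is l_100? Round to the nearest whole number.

l_100 = l_95 × p = 23933 × 0.280 = 6701.

6701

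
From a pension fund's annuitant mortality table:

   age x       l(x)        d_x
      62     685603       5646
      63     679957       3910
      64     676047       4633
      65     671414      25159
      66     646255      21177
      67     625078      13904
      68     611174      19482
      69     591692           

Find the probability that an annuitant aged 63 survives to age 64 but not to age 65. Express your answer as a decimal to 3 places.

This is the probability of reaching 64 but not 65, conditional on being alive at 63: (l(64) − l(65)) / l(63).
= (676047 − 671414) / 679957 = 4633 / 679957 = 0.006814.

0.007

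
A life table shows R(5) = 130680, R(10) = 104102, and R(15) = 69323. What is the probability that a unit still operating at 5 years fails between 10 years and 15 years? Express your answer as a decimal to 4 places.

0.2661

This is the probability of reaching 10 but not 15, conditional on being operational at 5: (R(10) − R(15)) / R(5).
= (104102 − 69323) / 130680 = 34779 / 130680 = 0.266139.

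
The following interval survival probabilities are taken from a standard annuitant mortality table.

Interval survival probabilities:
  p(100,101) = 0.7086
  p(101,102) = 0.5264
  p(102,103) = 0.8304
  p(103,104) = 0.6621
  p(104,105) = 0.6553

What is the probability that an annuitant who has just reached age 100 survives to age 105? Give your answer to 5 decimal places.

The overall survival probability is 0.7086 × 0.5264 × 0.8304 × 0.6621 × 0.6553.
= 0.134390.

0.13439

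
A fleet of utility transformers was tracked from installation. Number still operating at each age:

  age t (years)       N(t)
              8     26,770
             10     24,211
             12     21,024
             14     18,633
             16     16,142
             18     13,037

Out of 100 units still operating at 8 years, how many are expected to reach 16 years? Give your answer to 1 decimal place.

60.3

The relevant probability is 16,142/26,770 = 0.602988.
Expected number = 100 × 0.602988 = 60.3.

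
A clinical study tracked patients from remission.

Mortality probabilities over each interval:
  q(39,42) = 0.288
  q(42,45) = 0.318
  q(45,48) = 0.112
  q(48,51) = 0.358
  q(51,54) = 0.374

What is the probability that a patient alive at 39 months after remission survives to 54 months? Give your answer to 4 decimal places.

0.1733

Chaining the interval survival probabilities: (1 − 0.288) × (1 − 0.318) × (1 − 0.112) × (1 − 0.358) × (1 − 0.374).
= 0.712 × 0.682 × 0.888 × 0.642 × 0.626 = 0.173295.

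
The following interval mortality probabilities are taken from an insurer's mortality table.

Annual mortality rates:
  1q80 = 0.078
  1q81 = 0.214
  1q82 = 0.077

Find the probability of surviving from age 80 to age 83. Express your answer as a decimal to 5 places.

0.66889

Survival from 80 to 83 is the product of surviving each interval: (1 − 0.078) × (1 − 0.214) × (1 − 0.077).
= 0.922 × 0.786 × 0.923 = 0.668891.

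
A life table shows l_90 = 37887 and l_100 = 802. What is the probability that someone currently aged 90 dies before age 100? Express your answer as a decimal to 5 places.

P(die before 100 | alive at 90) = 1 − l_100/l_90 = 1 − 802/37887 = (37085)/37887 = 0.978832.

0.97883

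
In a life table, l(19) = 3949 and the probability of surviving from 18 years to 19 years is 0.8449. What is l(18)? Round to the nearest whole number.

4674

l(18) = l(19) / p = 3949 / 0.8449 = 4674.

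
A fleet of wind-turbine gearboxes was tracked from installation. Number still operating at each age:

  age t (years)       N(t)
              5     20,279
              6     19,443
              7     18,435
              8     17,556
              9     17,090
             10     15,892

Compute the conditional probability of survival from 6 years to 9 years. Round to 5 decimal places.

The conditional survival probability is N(9)/N(6) = 17,090/19,443 = 0.878980.

0.87898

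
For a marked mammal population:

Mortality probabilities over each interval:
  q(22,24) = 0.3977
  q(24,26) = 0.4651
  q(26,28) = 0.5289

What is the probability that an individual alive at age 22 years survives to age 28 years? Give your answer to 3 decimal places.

0.152

Chaining the interval survival probabilities: (1 − 0.3977) × (1 − 0.4651) × (1 − 0.5289).
= 0.6023 × 0.5349 × 0.4711 = 0.151774.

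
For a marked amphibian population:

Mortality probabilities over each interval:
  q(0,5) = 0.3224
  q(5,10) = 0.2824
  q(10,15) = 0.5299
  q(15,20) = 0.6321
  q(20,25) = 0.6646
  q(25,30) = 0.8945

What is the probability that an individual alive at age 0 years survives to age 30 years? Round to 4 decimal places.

0.0030

Survival from 0 to 30 is the product of surviving each interval: (1 − 0.3224) × (1 − 0.2824) × (1 − 0.5299) × (1 − 0.6321) × (1 − 0.6646) × (1 − 0.8945).
= 0.6776 × 0.7176 × 0.4701 × 0.3679 × 0.3354 × 0.1055 = 0.002976.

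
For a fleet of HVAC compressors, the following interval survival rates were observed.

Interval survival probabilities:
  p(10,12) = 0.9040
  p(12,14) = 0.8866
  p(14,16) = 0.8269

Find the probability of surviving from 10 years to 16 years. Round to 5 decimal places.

P(survive 10→16) = 0.9040 × 0.8866 × 0.8269.
= 0.662749.

0.66275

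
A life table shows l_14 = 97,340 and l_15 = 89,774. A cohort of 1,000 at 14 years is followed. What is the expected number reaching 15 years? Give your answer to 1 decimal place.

922.3

The relevant probability is 89,774/97,340 = 0.922272.
Expected number = 1,000 × 0.922272 = 922.3.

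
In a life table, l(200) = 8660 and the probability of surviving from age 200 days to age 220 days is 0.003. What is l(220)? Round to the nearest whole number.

l(220) = l(200) × p = 8660 × 0.003 = 26.

26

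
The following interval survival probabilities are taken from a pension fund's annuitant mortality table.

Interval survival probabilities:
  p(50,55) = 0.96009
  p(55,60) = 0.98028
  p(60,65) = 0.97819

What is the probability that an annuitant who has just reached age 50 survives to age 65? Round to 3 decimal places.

Survival from 50 to 65 is the product of surviving each interval: 0.96009 × 0.98028 × 0.97819.
= 0.920630.

0.921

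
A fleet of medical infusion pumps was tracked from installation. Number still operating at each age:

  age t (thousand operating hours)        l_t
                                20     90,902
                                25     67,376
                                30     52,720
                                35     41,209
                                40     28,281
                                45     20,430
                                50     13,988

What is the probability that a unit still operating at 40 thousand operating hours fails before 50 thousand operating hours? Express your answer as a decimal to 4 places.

P(fail before 50 | operational at 40) = 1 − l_50/l_40 = 1 − 13,988/28,281 = (14,293)/28,281 = 0.505392.

0.5054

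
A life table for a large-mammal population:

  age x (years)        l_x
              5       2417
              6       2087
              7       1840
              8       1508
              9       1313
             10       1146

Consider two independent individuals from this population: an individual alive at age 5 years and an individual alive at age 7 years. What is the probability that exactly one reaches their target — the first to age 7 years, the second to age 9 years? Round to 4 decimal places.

p₁ = l_7/l_5 = 1840/2417 = 0.761274; p₂ = l_9/l_7 = 1313/1840 = 0.713587.
P(exactly one) = p₁(1−p₂) + (1−p₁)p₂ = 0.218039 + 0.170352 = 0.388391.

0.3884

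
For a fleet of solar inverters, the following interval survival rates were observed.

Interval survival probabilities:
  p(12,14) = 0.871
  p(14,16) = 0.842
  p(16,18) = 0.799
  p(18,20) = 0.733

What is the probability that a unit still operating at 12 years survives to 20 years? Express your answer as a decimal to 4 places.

Survival from 12 to 20 is the product of surviving each interval: 0.871 × 0.842 × 0.799 × 0.733.
= 0.429518.

0.4295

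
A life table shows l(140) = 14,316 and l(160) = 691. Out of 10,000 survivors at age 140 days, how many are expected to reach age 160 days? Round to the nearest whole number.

483

The relevant probability is 691/14,316 = 0.048268.
Expected number = 10,000 × 0.048268 = 483.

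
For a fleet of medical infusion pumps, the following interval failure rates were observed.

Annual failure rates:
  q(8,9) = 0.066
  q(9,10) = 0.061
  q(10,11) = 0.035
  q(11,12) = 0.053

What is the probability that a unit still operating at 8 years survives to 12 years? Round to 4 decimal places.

The overall survival probability is (1 − 0.066) × (1 − 0.061) × (1 − 0.035) × (1 − 0.053).
= 0.934 × 0.939 × 0.965 × 0.947 = 0.801475.

0.8015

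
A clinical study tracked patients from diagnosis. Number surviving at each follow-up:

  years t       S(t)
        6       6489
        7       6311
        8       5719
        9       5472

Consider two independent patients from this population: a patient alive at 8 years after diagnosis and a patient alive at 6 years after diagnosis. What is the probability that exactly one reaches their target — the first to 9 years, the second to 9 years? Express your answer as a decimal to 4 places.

0.1864

p₁ = S(9)/S(8) = 5472/5719 = 0.956811; p₂ = S(9)/S(6) = 5472/6489 = 0.843273.
P(exactly one) = p₁(1−p₂) + (1−p₁)p₂ = 0.149958 + 0.036420 = 0.186378.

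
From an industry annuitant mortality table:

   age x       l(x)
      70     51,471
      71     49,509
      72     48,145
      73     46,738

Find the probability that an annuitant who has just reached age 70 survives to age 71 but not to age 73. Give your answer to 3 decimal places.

0.054

This is the probability of reaching 71 but not 73, conditional on being alive at 70: (l(71) − l(73)) / l(70).
= (49,509 − 46,738) / 51,471 = 2,771 / 51,471 = 0.053836.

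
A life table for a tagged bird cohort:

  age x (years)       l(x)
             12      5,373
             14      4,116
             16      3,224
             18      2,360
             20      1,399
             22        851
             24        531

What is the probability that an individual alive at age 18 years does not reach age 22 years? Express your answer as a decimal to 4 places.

0.6394

P(die before 22 | alive at 18) = 1 − l(22)/l(18) = 1 − 851/2,360 = (1,509)/2,360 = 0.639407.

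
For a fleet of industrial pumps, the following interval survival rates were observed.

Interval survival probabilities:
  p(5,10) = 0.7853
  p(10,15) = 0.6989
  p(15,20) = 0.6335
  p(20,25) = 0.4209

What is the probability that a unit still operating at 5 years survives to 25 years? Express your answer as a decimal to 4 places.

Chaining the interval survival probabilities: 0.7853 × 0.6989 × 0.6335 × 0.4209.
= 0.146344.

0.1463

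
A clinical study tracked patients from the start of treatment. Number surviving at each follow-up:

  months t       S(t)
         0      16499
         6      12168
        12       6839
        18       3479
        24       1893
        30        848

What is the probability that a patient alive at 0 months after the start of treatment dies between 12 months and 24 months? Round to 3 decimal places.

0.300

This is the probability of reaching 12 but not 24, conditional on being alive at 0: (S(12) − S(24)) / S(0).
= (6839 − 1893) / 16499 = 4946 / 16499 = 0.299776.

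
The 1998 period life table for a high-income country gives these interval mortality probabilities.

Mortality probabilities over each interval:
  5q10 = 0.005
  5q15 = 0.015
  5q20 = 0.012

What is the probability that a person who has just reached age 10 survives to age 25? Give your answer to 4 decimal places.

Chaining the interval survival probabilities: (1 − 0.005) × (1 − 0.015) × (1 − 0.012).
= 0.995 × 0.985 × 0.988 = 0.968314.

0.9683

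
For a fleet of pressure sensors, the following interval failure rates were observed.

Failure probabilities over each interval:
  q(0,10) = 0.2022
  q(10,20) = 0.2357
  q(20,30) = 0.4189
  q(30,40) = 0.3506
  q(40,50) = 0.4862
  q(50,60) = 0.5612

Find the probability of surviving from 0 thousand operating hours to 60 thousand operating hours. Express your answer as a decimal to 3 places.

0.052

Survival from 0 to 60 is the product of surviving each interval: (1 − 0.2022) × (1 − 0.2357) × (1 − 0.4189) × (1 − 0.3506) × (1 − 0.4862) × (1 − 0.5612).
= 0.7978 × 0.7643 × 0.5811 × 0.6494 × 0.5138 × 0.4388 = 0.051878.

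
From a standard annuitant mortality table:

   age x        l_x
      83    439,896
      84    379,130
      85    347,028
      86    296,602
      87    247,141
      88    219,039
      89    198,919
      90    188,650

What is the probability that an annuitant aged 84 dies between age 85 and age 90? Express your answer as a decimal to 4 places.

We want 1|5q84 = (l_85 − l_90)/l_84.
This is the probability of reaching 85 but not 90, conditional on being alive at 84: (l_85 − l_90) / l_84.
= (347,028 − 188,650) / 379,130 = 158,378 / 379,130 = 0.417741.

0.4177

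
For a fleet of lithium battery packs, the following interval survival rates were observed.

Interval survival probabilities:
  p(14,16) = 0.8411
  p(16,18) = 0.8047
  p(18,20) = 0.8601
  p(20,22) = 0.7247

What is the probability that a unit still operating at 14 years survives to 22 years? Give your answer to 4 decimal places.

0.4219

P(survive 14→22) = 0.8411 × 0.8047 × 0.8601 × 0.7247.
= 0.421880.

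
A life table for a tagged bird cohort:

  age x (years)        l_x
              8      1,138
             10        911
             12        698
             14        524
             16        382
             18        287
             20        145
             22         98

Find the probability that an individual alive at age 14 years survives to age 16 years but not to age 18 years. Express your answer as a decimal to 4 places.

0.1813

This is the probability of reaching 16 but not 18, conditional on being alive at 14: (l_16 − l_18) / l_14.
= (382 − 287) / 524 = 95 / 524 = 0.181298.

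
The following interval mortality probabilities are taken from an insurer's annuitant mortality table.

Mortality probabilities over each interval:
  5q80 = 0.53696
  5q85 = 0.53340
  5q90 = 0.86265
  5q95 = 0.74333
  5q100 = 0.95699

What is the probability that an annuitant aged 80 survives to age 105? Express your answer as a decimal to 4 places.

0.0003

Chaining the interval survival probabilities: (1 − 0.53696) × (1 − 0.53340) × (1 − 0.86265) × (1 − 0.74333) × (1 − 0.95699).
= 0.46304 × 0.46660 × 0.13735 × 0.25667 × 0.04301 = 0.000328.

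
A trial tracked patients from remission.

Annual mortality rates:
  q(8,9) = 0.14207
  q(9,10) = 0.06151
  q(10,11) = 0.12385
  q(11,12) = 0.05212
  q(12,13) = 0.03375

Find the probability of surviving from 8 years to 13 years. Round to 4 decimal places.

0.6461

Chaining the interval survival probabilities: (1 − 0.14207) × (1 − 0.06151) × (1 − 0.12385) × (1 − 0.05212) × (1 − 0.03375).
= 0.85793 × 0.93849 × 0.87615 × 0.94788 × 0.96625 = 0.646105.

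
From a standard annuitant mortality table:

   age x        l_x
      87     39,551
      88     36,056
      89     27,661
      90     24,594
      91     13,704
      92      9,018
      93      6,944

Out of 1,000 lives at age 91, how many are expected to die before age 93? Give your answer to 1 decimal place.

The relevant probability is 1 − 6,944/13,704 = 0.493287.
Expected number = 1,000 × 0.493287 = 493.3.

493.3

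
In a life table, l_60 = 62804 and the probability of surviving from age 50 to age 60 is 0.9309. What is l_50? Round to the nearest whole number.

l_50 = l_60 / p = 62804 / 0.9309 = 67466.

67466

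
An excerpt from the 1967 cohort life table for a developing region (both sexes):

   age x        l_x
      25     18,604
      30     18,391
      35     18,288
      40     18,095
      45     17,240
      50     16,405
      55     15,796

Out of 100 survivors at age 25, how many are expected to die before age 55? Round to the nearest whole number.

The relevant probability is 1 − 15,796/18,604 = 0.150935.
Expected number = 100 × 0.150935 = 15.

15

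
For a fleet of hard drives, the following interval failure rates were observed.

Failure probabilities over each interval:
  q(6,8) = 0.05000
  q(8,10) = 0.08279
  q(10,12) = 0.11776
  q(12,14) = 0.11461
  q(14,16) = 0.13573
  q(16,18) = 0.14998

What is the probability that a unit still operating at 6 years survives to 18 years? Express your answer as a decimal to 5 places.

P(survive 6→18) = (1 − 0.05000) × (1 − 0.08279) × (1 − 0.11776) × (1 − 0.11461) × (1 − 0.13573) × (1 − 0.14998).
= 0.95000 × 0.91721 × 0.88224 × 0.88539 × 0.86427 × 0.85002 = 0.500026.

0.50003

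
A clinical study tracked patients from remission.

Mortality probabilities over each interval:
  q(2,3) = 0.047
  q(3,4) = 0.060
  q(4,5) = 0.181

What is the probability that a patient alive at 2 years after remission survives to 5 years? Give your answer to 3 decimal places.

0.734

Chaining the interval survival probabilities: (1 − 0.047) × (1 − 0.060) × (1 − 0.181).
= 0.953 × 0.940 × 0.819 = 0.733677.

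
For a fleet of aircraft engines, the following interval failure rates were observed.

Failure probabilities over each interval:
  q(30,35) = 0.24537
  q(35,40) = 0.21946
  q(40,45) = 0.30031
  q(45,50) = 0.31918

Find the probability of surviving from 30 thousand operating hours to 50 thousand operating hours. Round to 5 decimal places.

Chaining the interval survival probabilities: (1 − 0.24537) × (1 − 0.21946) × (1 − 0.30031) × (1 − 0.31918).
= 0.75463 × 0.78054 × 0.69969 × 0.68082 = 0.280587.

0.28059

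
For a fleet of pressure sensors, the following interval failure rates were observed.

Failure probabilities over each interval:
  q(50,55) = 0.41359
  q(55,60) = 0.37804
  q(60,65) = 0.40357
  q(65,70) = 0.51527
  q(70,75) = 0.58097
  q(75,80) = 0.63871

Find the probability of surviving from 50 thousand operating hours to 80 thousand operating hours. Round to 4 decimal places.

0.0160

Chaining the interval survival probabilities: (1 − 0.41359) × (1 − 0.37804) × (1 − 0.40357) × (1 − 0.51527) × (1 − 0.58097) × (1 − 0.63871).
= 0.58641 × 0.62196 × 0.59643 × 0.48473 × 0.41903 × 0.36129 = 0.015963.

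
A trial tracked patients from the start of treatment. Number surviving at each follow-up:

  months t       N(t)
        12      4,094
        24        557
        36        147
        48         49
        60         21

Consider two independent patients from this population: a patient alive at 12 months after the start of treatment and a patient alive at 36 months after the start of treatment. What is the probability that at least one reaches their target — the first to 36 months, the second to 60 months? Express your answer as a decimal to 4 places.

p₁ = N(36)/N(12) = 147/4,094 = 0.035906; p₂ = N(60)/N(36) = 21/147 = 0.142857.
P(at least one) = 1 − (1−p₁)(1−p₂) = 1 − 0.964094 × 0.857143 = 0.173634.

0.1736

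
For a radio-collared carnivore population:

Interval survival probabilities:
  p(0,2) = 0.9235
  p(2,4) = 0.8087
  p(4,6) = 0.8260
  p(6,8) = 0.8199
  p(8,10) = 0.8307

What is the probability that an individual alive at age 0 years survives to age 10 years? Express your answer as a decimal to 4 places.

0.4202

P(survive 0→10) = 0.9235 × 0.8087 × 0.8260 × 0.8199 × 0.8307.
= 0.420155.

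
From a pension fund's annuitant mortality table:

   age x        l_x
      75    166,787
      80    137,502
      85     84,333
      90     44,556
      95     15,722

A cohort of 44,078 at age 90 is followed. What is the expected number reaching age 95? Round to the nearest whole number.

15553

The relevant probability is 15,722/44,556 = 0.352859.
Expected number = 44,078 × 0.352859 = 15553.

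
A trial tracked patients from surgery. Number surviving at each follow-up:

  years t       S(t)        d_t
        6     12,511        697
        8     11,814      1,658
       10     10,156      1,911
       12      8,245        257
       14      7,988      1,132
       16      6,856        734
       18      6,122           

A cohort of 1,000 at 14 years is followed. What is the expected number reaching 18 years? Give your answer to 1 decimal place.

The relevant probability is 6,122/7,988 = 0.766400.
Expected number = 1,000 × 0.766400 = 766.4.

766.4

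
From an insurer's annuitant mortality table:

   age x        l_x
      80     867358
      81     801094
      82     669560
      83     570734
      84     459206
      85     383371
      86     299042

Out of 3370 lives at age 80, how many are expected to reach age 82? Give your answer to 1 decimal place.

2601.5

The relevant probability is 669560/867358 = 0.771953.
Expected number = 3370 × 0.771953 = 2601.5.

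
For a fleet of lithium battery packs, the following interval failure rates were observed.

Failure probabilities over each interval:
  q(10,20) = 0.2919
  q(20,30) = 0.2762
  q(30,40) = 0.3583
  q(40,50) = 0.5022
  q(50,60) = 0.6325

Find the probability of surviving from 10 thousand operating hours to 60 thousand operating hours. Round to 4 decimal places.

Survival from 10 to 60 is the product of surviving each interval: (1 − 0.2919) × (1 − 0.2762) × (1 − 0.3583) × (1 − 0.5022) × (1 − 0.6325).
= 0.7081 × 0.7238 × 0.6417 × 0.4978 × 0.3675 = 0.060167.

0.0602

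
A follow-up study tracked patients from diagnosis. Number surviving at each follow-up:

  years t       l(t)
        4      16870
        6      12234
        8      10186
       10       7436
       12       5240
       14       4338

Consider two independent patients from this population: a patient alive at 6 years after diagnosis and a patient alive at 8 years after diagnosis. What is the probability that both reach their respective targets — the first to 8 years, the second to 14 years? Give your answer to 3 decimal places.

p₁ = l(8)/l(6) = 10186/12234 = 0.832598; p₂ = l(14)/l(8) = 4338/10186 = 0.425879.
P(both) = p₁ × p₂ = 0.832598 × 0.425879 = 0.354586.

0.355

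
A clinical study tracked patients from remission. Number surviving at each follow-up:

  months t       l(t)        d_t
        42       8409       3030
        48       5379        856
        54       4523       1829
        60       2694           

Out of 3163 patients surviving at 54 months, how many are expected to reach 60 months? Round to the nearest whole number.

The relevant probability is 2694/4523 = 0.595622.
Expected number = 3163 × 0.595622 = 1884.

1884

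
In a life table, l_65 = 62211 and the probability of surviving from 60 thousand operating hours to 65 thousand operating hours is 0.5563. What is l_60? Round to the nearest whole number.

111830

l_60 = l_65 / p = 62211 / 0.5563 = 111830.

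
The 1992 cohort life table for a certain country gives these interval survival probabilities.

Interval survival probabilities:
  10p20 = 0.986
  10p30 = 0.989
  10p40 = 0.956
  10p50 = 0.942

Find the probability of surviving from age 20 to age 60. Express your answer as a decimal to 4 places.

0.8782

Survival from 20 to 60 is the product of surviving each interval: 0.986 × 0.989 × 0.956 × 0.942.
= 0.878177.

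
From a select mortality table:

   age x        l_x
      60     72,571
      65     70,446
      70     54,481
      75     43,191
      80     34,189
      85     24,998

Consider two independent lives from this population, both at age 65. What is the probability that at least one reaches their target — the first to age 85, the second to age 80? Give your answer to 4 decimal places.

p₁ = l_85/l_65 = 24,998/70,446 = 0.354853; p₂ = l_80/l_65 = 34,189/70,446 = 0.485322.
P(at least one) = 1 − (1−p₁)(1−p₂) = 1 − 0.645147 × 0.514678 = 0.667957.

0.6680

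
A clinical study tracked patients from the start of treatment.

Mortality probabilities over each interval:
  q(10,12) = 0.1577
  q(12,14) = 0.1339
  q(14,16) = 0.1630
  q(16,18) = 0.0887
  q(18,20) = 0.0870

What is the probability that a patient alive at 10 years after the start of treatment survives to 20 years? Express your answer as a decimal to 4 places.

0.5080

The overall survival probability is (1 − 0.1577) × (1 − 0.1339) × (1 − 0.1630) × (1 − 0.0887) × (1 − 0.0870).
= 0.8423 × 0.8661 × 0.8370 × 0.9113 × 0.9130 = 0.508034.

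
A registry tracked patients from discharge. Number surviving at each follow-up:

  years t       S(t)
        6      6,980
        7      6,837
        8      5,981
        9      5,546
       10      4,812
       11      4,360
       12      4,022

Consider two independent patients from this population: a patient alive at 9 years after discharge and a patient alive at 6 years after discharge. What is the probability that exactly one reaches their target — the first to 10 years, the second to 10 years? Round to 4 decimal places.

p₁ = S(10)/S(9) = 4,812/5,546 = 0.867652; p₂ = S(10)/S(6) = 4,812/6,980 = 0.689398.
P(exactly one) = p₁(1−p₂) + (1−p₁)p₂ = 0.269494 + 0.091240 = 0.360735.

0.3607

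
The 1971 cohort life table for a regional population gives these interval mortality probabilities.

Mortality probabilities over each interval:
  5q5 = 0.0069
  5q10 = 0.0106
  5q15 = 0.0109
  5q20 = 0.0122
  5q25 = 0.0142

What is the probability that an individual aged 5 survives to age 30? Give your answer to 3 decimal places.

The overall survival probability is (1 − 0.0069) × (1 − 0.0106) × (1 − 0.0109) × (1 − 0.0122) × (1 − 0.0142).
= 0.9931 × 0.9894 × 0.9891 × 0.9878 × 0.9858 = 0.946374.

0.946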